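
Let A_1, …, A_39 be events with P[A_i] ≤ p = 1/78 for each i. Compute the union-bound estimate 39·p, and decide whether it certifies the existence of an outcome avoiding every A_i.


Union bound: P[∪_{i=1}^{39} A_i] ≤ Σ_i P[A_i] ≤ 39·p = 39·(1/78) = 1/2.
Numerically: 1/2 ≈ 0.500.
Is 1/2 < 1? YES.
Since P[∪ A_i] ≤ 1/2 < 1, the complement has P[∩ A_i^c] ≥ 1 − 1/2 = 1/2 > 0, so some outcome avoids every A_i.

39·p = 1/2 ≈ 0.500; existence CERTIFIED by the union bound.


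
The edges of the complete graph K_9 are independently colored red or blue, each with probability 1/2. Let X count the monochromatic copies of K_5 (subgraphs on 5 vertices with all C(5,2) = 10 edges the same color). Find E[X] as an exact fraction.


Let X = Σ_S X_S over the C(9, 5) = 126 subsets S of size 5, where X_S = 1 if the K_5 on S is monochromatic.
For a fixed S, the K_5 on S has C(5, 2) = 10 edges. P[all 10 edges red] = (1/2)^10, and likewise for blue, so P[monochromatic] = 2·(1/2)^10 = 2^{1 − 10} = 1/512.
By linearity of expectation: E[X] = C(9, 5) · 2^{1 − 10} = 126 · 1/512 = 63/256.
Numerically: E[X] ≈ 0.24609.

E[X] = C(9,5)·2^(1−C(5,2)) = 63/256 ≈ 0.24609.


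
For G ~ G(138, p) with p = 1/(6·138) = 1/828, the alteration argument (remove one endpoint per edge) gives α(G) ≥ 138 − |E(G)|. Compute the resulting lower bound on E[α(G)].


E[|E(G)|] = C(138, 2)·p = 9453 · (1/828) = 137/12.
E[α(G)] ≥ n − E[|E(G)|] = 138 − 137/12 = 1519/12.
Numerically: ≈ 126.583333.
(This is only a lower bound; the true E[α(G)] may be larger.)

E[α(G)] ≥ 1519/12 ≈ 126.583333.


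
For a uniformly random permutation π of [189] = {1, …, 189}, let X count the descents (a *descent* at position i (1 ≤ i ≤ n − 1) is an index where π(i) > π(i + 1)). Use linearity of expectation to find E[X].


Write X = Σ X_I over i = 1, …, 188, with X_I the indicator of one descent.
There are 188 indicators.
For each fixed i, the pair (π(i), π(i+1)) is a uniformly random ordered pair of distinct values from {1, …, 189}; by symmetry P[π(i) > π(i+1)] = 1/2.
By linearity: E[X] = 188 · (1/2) = (189 − 1) · (1/2) = 94 ≈ 94.0000.

E[X] = 94 = 94.0000.


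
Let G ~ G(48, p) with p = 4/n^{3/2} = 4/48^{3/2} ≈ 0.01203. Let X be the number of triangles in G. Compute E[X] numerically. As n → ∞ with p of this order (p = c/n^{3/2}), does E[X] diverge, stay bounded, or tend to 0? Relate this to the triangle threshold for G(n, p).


Number of potential triangles: C(48, 3) = 17296.
Each occurs with probability p³ ≈ (0.01203)³ ≈ 1.740181e-06.
By linearity: E[X] = C(48, 3)·p³ ≈ 17296 · 1.740181e-06 ≈ 0.0301.
Since α = 3/2 > 1, p = c/n^{3/2} = o(1/n) is below the triangle threshold p ~ 1/n. Asymptotically E[X] ~ (c³/6)·n^{3(1−α)} = (4³/6)·n^{-1.5} → 0, so by Markov's inequality G has no triangles w.h.p.

E[X] ≈ 0.0301; in regime p = Θ(1/n^{3/2}) E[X] tends to 0 (below the triangle threshold p ~ 1/n).


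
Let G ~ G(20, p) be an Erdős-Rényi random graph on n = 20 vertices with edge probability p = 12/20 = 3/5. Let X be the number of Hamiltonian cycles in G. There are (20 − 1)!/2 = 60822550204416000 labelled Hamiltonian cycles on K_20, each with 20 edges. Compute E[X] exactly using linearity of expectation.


K_20 has (20 − 1)!/2 = 60822550204416000 labelled Hamiltonian cycles.
For each such Hamiltonian cycle H, let X_H = 1 if all 20 edges of H are present in G. Then P[X_H = 1] = p^{20} = (3/5)^{20} = 3486784401/95367431640625.
Summing the indicators: E[X] = Σ_H E[X_H] = 60822550204416000 · p^{20} = 60822550204416000 · 3486784401/95367431640625 = 1696600954254376560918528/762939453125.
Numerically: E[X] ≈ 2.2238e+12.

E[X] = 60822550204416000 · (3/5)^{20} = 1696600954254376560918528/762939453125 ≈ 2.2238e+12.


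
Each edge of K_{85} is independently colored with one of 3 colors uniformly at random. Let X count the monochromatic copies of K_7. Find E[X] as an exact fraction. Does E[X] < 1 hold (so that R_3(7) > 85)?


E[X] = C(85, 7) · 3^{1 − 21} = 4935847320 · 3^{−20} = 4935847320/3486784401.
As a reduced fraction: E[X] = 182809160/129140163 ≈ 1.4155872.
Is E[X] < 1? NO.
Since E[X] ≥ 1, the first-moment bound is inconclusive at n = 85; it does NOT by itself certify R_3(7) > 85.

E[X] = 182809160/129140163 ≈ 1.4155872; E[X] ≥ 1; first-moment method inconclusive here.


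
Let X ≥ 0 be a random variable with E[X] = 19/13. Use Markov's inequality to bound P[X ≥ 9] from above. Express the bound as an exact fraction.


μ = E[X] = 19/13, a = 9.
Markov: P[X ≥ 9] ≤ μ/a = (19/13)/9 = 19/117.
Numerically: ≈ 0.1624.
(Since a = 9 > μ = 1.4615, the bound 19/117 is < 1 and informative.)

P[X ≥ 9] ≤ 19/117 ≈ 0.1624.


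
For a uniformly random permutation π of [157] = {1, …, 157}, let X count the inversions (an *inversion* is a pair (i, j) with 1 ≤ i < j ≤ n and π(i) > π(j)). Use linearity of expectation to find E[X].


Write X = Σ X_I over the C(157, 2) = 12246 pairs i < j, with X_I the indicator of one inversion.
There are 12246 indicators.
For each fixed pair i < j, the values π(i) and π(j) are two distinct elements of {1, …, 157} in uniformly random order; by symmetry P[π(i) > π(j)] = 1/2.
By linearity: E[X] = 12246 · (1/2) = C(157, 2) · (1/2) = 12246/2 = 6123 ≈ 6123.0000.

E[X] = 6123 = 6123.0000.


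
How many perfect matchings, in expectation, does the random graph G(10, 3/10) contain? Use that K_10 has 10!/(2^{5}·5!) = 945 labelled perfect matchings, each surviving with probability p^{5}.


K_10 has 10!/(2^{5}·5!) = 945 labelled perfect matchings.
For each such perfect matching H, let X_H = 1 if all 5 edges of H are present in G. Then P[X_H = 1] = p^{5} = (3/10)^{5} = 243/100000.
Summing the indicators: E[X] = Σ_H E[X_H] = 945 · p^{5} = 945 · 243/100000 = 45927/20000.
Numerically: E[X] ≈ 2.29635.

E[X] = 945 · (3/10)^{5} = 45927/20000 ≈ 2.29635.


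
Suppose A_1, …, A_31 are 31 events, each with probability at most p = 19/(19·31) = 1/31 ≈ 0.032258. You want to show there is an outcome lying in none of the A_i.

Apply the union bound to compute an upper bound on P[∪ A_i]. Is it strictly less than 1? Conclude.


Union bound: P[∪_{i=1}^{31} A_i] ≤ Σ_i P[A_i] ≤ 31·p = 31·(1/31) = 1.
Numerically: 1 ≈ 1.000000.
Is 1 < 1? NO.
Since the bound 1 is ≥ 1, the union bound is uninformative here; it does NOT by itself certify existence.

31·p = 1 ≈ 1.000000; existence NOT certified by the union bound.


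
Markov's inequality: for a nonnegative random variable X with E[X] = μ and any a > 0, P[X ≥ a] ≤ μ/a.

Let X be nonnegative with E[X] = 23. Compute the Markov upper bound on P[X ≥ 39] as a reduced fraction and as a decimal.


μ = E[X] = 23, a = 39.
Markov: P[X ≥ 39] ≤ μ/a = (23)/39 = 23/39.
Numerically: ≈ 0.589744.
(Since a = 39 > μ = 23.000000, the bound 23/39 is < 1 and informative.)

P[X ≥ 39] ≤ 23/39 ≈ 0.589744.


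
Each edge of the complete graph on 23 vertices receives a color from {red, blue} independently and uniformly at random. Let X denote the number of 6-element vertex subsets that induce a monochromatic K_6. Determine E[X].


Let X = Σ_S X_S over the C(23, 6) = 100947 subsets S of size 6, where X_S = 1 if the K_6 on S is monochromatic.
For a fixed S, the K_6 on S has C(6, 2) = 15 edges. P[all 15 edges red] = (1/2)^15, and likewise for blue, so P[monochromatic] = 2·(1/2)^15 = 2^{1 − 15} = 1/16384.
By linearity of expectation: E[X] = C(23, 6) · 2^{1 − 15} = 100947 · 1/16384 = 100947/16384.
Numerically: E[X] ≈ 6.16132.

E[X] = C(23,6)·2^(1−C(6,2)) = 100947/16384 ≈ 6.16132.


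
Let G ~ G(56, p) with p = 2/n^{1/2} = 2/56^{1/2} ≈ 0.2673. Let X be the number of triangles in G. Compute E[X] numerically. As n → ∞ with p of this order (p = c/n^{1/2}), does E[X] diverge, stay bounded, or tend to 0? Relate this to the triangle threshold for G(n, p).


Number of potential triangles: C(56, 3) = 27720.
Each occurs with probability p³ ≈ (0.2673)³ ≈ 1.909009e-02.
By linearity: E[X] = C(56, 3)·p³ ≈ 27720 · 1.909009e-02 ≈ 529.1773.
Since α = 1/2 < 1, p = c/n^{1/2} ≫ 1/n is above the triangle threshold p ~ 1/n. Asymptotically E[X] ~ (c³/6)·n^{3(1−α)} = (2³/6)·n^{1.5} → ∞; triangles are abundant w.h.p.

E[X] ≈ 529.1773; in regime p = Θ(1/n^{1/2}) E[X] diverges (above the triangle threshold p ~ 1/n).


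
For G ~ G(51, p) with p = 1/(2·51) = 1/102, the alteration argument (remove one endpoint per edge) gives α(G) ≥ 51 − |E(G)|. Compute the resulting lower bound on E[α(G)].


E[|E(G)|] = C(51, 2)·p = 1275 · (1/102) = 25/2.
E[α(G)] ≥ n − E[|E(G)|] = 51 − 25/2 = 77/2.
Numerically: ≈ 38.50000.
(This is only a lower bound; the true E[α(G)] may be larger.)

E[α(G)] ≥ 77/2 ≈ 38.50000.


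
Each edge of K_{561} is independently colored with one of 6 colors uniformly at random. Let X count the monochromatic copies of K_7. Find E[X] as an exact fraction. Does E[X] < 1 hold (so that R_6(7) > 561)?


E[X] = C(561, 7) · 6^{1 − 21} = 3341868282890280 · 6^{−20} = 3341868282890280/3656158440062976.
As a reduced fraction: E[X] = 46414837262365/50779978334208 ≈ 0.9140.
Is E[X] < 1? YES.
Since E[X] < 1, there exists a 6-coloring of K_{561} with no monochromatic K_7; hence R_6(7) > 561.

E[X] = 46414837262365/50779978334208 ≈ 0.9140; E[X] < 1, so R_6(7) > 561.


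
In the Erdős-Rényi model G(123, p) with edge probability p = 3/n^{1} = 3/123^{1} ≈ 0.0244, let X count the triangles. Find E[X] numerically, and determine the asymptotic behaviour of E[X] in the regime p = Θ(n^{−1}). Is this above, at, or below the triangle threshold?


Number of potential triangles: C(123, 3) = 302621.
Each occurs with probability p³ ≈ (0.0244)³ ≈ 1.45094e-05.
By linearity: E[X] = C(123, 3)·p³ ≈ 302621 · 1.45094e-05 ≈ 4.391.
Here α = 1, so p = 3/n is exactly at the triangle threshold p ~ 1/n. Asymptotically E[X] → c³/6 = 3³/6 = 9/2 ≈ 4.500, a bounded constant. In this regime the triangle count is asymptotically Poisson(c³/6).

E[X] ≈ 4.391; in regime p = Θ(1/n^{1}) E[X] stays bounded (at the triangle threshold p ~ 1/n).


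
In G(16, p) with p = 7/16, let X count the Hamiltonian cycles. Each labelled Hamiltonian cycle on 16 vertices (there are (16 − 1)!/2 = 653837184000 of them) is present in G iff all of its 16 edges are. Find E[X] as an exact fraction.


K_16 has (16 − 1)!/2 = 653837184000 labelled Hamiltonian cycles.
For each such Hamiltonian cycle H, let X_H = 1 if all 16 edges of H are present in G. Then P[X_H = 1] = p^{16} = (7/16)^{16} = 33232930569601/18446744073709551616.
By linearity: E[X] = Σ_H E[X_H] = 653837184000 · p^{16} = 653837184000 · 33232930569601/18446744073709551616 = 21219654042671322112875/18014398509481984.
Numerically: E[X] ≈ 1.178e+06.

E[X] = 653837184000 · (7/16)^{16} = 21219654042671322112875/18014398509481984 ≈ 1.178e+06.


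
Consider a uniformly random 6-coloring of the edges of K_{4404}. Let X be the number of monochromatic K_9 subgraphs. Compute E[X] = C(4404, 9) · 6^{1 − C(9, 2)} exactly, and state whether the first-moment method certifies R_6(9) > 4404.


E[X] = C(4404, 9) · 6^{1 − 36} = 1703375445537161676647015880 · 6^{−35} = 1703375445537161676647015880/1719070799748422591028658176.
As a reduced fraction: E[X] = 70973976897381736526958995/71627949989517607959527424 ≈ 0.9908699.
Is E[X] < 1? YES.
Since E[X] < 1, there exists a 6-coloring of K_{4404} with no monochromatic K_9; hence R_6(9) > 4404.

E[X] = 70973976897381736526958995/71627949989517607959527424 ≈ 0.9908699; E[X] < 1, so R_6(9) > 4404.


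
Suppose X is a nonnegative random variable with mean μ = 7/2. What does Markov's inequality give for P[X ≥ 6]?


μ = E[X] = 7/2, a = 6.
Markov: P[X ≥ 6] ≤ μ/a = (7/2)/6 = 7/12.
Numerically: ≈ 0.58333.
(Since a = 6 > μ = 3.50000, the bound 7/12 is < 1 and informative.)

P[X ≥ 6] ≤ 7/12 ≈ 0.58333.


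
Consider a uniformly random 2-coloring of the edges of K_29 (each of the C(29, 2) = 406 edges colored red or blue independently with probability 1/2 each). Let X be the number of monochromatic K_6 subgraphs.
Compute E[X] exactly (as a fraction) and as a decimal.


Let X = Σ_S X_S over the C(29, 6) = 475020 subsets S of size 6, where X_S = 1 if the K_6 on S is monochromatic.
For a fixed S, the K_6 on S has C(6, 2) = 15 edges. P[all 15 edges red] = (1/2)^15, and likewise for blue, so P[monochromatic] = 2·(1/2)^15 = 2^{1 − 15} = 1/16384.
Summing: E[X] = C(29, 6) · 2^{1 − 15} = 475020 · 1/16384 = 118755/4096.
Numerically: E[X] ≈ 28.99292.

E[X] = C(29,6)·2^(1−C(6,2)) = 118755/4096 ≈ 28.99292.


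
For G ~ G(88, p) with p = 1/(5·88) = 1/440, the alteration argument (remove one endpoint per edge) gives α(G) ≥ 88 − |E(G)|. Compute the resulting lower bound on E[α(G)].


E[|E(G)|] = C(88, 2)·p = 3828 · (1/440) = 87/10.
E[α(G)] ≥ n − E[|E(G)|] = 88 − 87/10 = 793/10.
Numerically: ≈ 79.30000.
(This is only a lower bound; the true E[α(G)] may be larger.)

E[α(G)] ≥ 793/10 ≈ 79.30000.


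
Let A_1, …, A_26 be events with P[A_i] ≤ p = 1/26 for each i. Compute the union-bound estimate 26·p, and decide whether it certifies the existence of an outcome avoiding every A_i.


Union bound: P[∪_{i=1}^{26} A_i] ≤ Σ_i P[A_i] ≤ 26·p = 26·(1/26) = 1.
Numerically: 1 ≈ 1.0000000.
Is 1 < 1? NO.
Since the bound 1 is ≥ 1, the union bound is uninformative here; it does NOT by itself certify existence.

26·p = 1 ≈ 1.0000000; existence NOT certified by the union bound.


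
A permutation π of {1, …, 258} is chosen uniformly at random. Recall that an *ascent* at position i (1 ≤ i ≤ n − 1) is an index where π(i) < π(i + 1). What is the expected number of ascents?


Write X = Σ X_I over i = 1, …, 257, with X_I the indicator of one ascent.
There are 257 indicators.
For each fixed i, the pair (π(i), π(i+1)) is a uniformly random ordered pair of distinct values from {1, …, 258}; by symmetry P[π(i) < π(i+1)] = 1/2.
By linearity: E[X] = 257 · (1/2) = (258 − 1) · (1/2) = 257/2 ≈ 128.5000.

E[X] = 257/2 = 128.5000.


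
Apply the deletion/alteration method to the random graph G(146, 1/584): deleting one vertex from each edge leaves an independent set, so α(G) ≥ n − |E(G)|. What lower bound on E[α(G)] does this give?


E[|E(G)|] = C(146, 2)·p = 10585 · (1/584) = 145/8.
E[α(G)] ≥ n − E[|E(G)|] = 146 − 145/8 = 1023/8.
Numerically: ≈ 127.87500.
(This is only a lower bound; the true E[α(G)] may be larger.)

E[α(G)] ≥ 1023/8 ≈ 127.87500.


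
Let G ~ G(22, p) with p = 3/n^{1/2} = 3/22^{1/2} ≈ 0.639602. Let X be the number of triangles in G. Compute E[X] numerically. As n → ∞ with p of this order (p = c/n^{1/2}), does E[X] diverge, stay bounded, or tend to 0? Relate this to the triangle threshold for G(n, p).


Number of potential triangles: C(22, 3) = 1540.
Each occurs with probability p³ ≈ (0.639602)³ ≈ 2.61655425e-01.
By linearity: E[X] = C(22, 3)·p³ ≈ 1540 · 2.61655425e-01 ≈ 402.949354.
Since α = 1/2 < 1, p = c/n^{1/2} ≫ 1/n is above the triangle threshold p ~ 1/n. Asymptotically E[X] ~ (c³/6)·n^{3(1−α)} = (3³/6)·n^{1.5} → ∞; triangles are abundant w.h.p.

E[X] ≈ 402.949354; in regime p = Θ(1/n^{1/2}) E[X] diverges (above the triangle threshold p ~ 1/n).


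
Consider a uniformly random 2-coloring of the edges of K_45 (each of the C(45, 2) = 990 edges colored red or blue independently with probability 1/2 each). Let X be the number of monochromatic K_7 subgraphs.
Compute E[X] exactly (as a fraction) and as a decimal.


Let X = Σ_S X_S over the C(45, 7) = 45379620 subsets S of size 7, where X_S = 1 if the K_7 on S is monochromatic.
For a fixed S, the K_7 on S has C(7, 2) = 21 edges. P[all 21 edges red] = (1/2)^21, and likewise for blue, so P[monochromatic] = 2·(1/2)^21 = 2^{1 − 21} = 1/1048576.
By linearity: E[X] = C(45, 7) · 2^{1 − 21} = 45379620 · 1/1048576 = 11344905/262144.
Numerically: E[X] ≈ 43.277378.

E[X] = C(45,7)·2^(1−C(7,2)) = 11344905/262144 ≈ 43.277378.


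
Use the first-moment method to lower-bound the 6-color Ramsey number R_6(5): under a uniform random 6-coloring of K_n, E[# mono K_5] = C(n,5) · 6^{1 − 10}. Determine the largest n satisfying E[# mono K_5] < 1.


We need C(n, 5) · 6^{1 − 10} < 1, i.e. C(n, 5) < 6^{10 − 1} = 10077696.
Check values of n near the boundary:
  n = 61: C(61, 5) = 5949147; 5949147 < 10077696? YES
  n = 62: C(62, 5) = 6471002; 6471002 < 10077696? YES
  n = 63: C(63, 5) = 7028847; 7028847 < 10077696? YES
  n = 64: C(64, 5) = 7624512; 7624512 < 10077696? YES
  n = 65: C(65, 5) = 8259888; 8259888 < 10077696? YES
  n = 66: C(66, 5) = 8936928; 8936928 < 10077696? YES
  n = 67: C(67, 5) = 9657648; 9657648 < 10077696? YES
  n = 68: C(68, 5) = 10424128; 10424128 < 10077696? NO
The largest n with C(n, 5) < 10077696 is n = 67 (where E[X] = 67067/69984 ≈ 0.958319). Hence R_6(5) > 67, i.e. R_6(5) ≥ 68.

Largest n = 67; hence R_6(5) > 67.


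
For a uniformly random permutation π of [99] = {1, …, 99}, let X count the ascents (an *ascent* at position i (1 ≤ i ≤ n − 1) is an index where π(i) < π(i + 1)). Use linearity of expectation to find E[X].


Write X = Σ X_I over i = 1, …, 98, with X_I the indicator of one ascent.
There are 98 indicators.
For each fixed i, the pair (π(i), π(i+1)) is a uniformly random ordered pair of distinct values from {1, …, 99}; by symmetry P[π(i) < π(i+1)] = 1/2.
By linearity: E[X] = 98 · (1/2) = (99 − 1) · (1/2) = 49 ≈ 49.000.

E[X] = 49 = 49.000.


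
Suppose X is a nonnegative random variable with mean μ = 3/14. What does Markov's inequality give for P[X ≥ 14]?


μ = E[X] = 3/14, a = 14.
Markov: P[X ≥ 14] ≤ μ/a = (3/14)/14 = 3/196.
Numerically: ≈ 0.0153.
(Since a = 14 > μ = 0.2143, the bound 3/196 is < 1 and informative.)

P[X ≥ 14] ≤ 3/196 ≈ 0.0153.


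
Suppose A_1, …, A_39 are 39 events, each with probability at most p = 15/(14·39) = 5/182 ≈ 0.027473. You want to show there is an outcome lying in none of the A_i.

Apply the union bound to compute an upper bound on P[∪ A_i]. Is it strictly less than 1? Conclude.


Union bound: P[∪_{i=1}^{39} A_i] ≤ Σ_i P[A_i] ≤ 39·p = 39·(5/182) = 15/14.
Numerically: 15/14 ≈ 1.071429.
Is 15/14 < 1? NO.
Since the bound 15/14 is ≥ 1, the union bound is uninformative here; it does NOT by itself certify existence.

39·p = 15/14 ≈ 1.071429; existence NOT certified by the union bound.


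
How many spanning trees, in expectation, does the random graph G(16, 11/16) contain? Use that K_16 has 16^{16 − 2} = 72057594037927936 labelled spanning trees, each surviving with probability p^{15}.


K_16 has 16^{16 − 2} = 72057594037927936 labelled spanning trees.
For each such spanning tree H, let X_H = 1 if all 15 edges of H are present in G. Then P[X_H = 1] = p^{15} = (11/16)^{15} = 4177248169415651/1152921504606846976.
By linearity: E[X] = Σ_H E[X_H] = 72057594037927936 · p^{15} = 72057594037927936 · 4177248169415651/1152921504606846976 = 4177248169415651/16.
Numerically: E[X] ≈ 2.611e+14.

E[X] = 72057594037927936 · (11/16)^{15} = 4177248169415651/16 ≈ 2.611e+14.


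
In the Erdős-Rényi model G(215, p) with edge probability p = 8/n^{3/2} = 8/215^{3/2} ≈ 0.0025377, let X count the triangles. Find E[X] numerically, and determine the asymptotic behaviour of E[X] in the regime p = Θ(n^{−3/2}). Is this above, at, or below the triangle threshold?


Number of potential triangles: C(215, 3) = 1633355.
Each occurs with probability p³ ≈ (0.0025377)³ ≈ 1.6341687e-08.
By linearity: E[X] = C(215, 3)·p³ ≈ 1633355 · 1.6341687e-08 ≈ 0.02669.
Since α = 3/2 > 1, p = c/n^{3/2} = o(1/n) is below the triangle threshold p ~ 1/n. Asymptotically E[X] ~ (c³/6)·n^{3(1−α)} = (8³/6)·n^{-1.5} → 0, so by Markov's inequality G has no triangles w.h.p.

E[X] ≈ 0.02669; in regime p = Θ(1/n^{3/2}) E[X] tends to 0 (below the triangle threshold p ~ 1/n).


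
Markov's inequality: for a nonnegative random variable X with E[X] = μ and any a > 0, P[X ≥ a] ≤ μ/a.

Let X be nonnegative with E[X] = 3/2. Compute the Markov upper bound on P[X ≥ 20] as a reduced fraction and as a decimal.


μ = E[X] = 3/2, a = 20.
Markov: P[X ≥ 20] ≤ μ/a = (3/2)/20 = 3/40.
Numerically: ≈ 0.0750.
(Since a = 20 > μ = 1.5000, the bound 3/40 is < 1 and informative.)

P[X ≥ 20] ≤ 3/40 ≈ 0.0750.


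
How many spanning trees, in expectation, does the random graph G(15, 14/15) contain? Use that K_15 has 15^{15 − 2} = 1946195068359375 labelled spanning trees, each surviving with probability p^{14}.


K_15 has 15^{15 − 2} = 1946195068359375 labelled spanning trees.
For each such spanning tree H, let X_H = 1 if all 14 edges of H are present in G. Then P[X_H = 1] = p^{14} = (14/15)^{14} = 11112006825558016/29192926025390625.
Summing the indicators: E[X] = Σ_H E[X_H] = 1946195068359375 · p^{14} = 1946195068359375 · 11112006825558016/29192926025390625 = 11112006825558016/15.
Numerically: E[X] ≈ 7.408e+14.

E[X] = 1946195068359375 · (14/15)^{14} = 11112006825558016/15 ≈ 7.408e+14.


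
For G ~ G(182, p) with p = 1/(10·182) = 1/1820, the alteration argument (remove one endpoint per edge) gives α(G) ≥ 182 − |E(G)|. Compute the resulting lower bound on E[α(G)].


E[|E(G)|] = C(182, 2)·p = 16471 · (1/1820) = 181/20.
E[α(G)] ≥ n − E[|E(G)|] = 182 − 181/20 = 3459/20.
Numerically: ≈ 172.950.
(This is only a lower bound; the true E[α(G)] may be larger.)

E[α(G)] ≥ 3459/20 ≈ 172.950.


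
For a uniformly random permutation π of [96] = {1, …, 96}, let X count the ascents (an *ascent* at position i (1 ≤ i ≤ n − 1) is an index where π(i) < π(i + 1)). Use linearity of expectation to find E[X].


Write X = Σ X_I over i = 1, …, 95, with X_I the indicator of one ascent.
There are 95 indicators.
For each fixed i, the pair (π(i), π(i+1)) is a uniformly random ordered pair of distinct values from {1, …, 96}; by symmetry P[π(i) < π(i+1)] = 1/2.
By linearity: E[X] = 95 · (1/2) = (96 − 1) · (1/2) = 95/2 ≈ 47.50000.

E[X] = 95/2 = 47.50000.


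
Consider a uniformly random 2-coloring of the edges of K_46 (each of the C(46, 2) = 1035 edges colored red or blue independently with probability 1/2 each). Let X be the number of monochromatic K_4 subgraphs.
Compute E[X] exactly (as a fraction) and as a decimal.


Let X = Σ_S X_S over the C(46, 4) = 163185 subsets S of size 4, where X_S = 1 if the K_4 on S is monochromatic.
For a fixed S, the K_4 on S has C(4, 2) = 6 edges. P[all 6 edges red] = (1/2)^6, and likewise for blue, so P[monochromatic] = 2·(1/2)^6 = 2^{1 − 6} = 1/32.
By linearity of expectation: E[X] = C(46, 4) · 2^{1 − 6} = 163185 · 1/32 = 163185/32.
Numerically: E[X] ≈ 5099.531.

E[X] = C(46,4)·2^(1−C(4,2)) = 163185/32 ≈ 5099.531.


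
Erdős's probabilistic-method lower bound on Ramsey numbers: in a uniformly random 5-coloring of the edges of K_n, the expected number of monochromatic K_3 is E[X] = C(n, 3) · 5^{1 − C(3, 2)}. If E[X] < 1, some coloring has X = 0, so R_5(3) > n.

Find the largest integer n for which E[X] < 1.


We need C(n, 3) · 5^{1 − 3} < 1, i.e. C(n, 3) < 5^{3 − 1} = 25.
Check values of n near the boundary:
  n = 3: C(3, 3) = 1; 1 < 25? YES
  n = 4: C(4, 3) = 4; 4 < 25? YES
  n = 5: C(5, 3) = 10; 10 < 25? YES
  n = 6: C(6, 3) = 20; 20 < 25? YES
  n = 7: C(7, 3) = 35; 35 < 25? NO
  n = 8: C(8, 3) = 56; 56 < 25? NO
The largest n with C(n, 3) < 25 is n = 6 (where E[X] = 4/5 ≈ 0.8000000). Hence R_5(3) > 6, i.e. R_5(3) ≥ 7.

Largest n = 6; hence R_5(3) > 6.


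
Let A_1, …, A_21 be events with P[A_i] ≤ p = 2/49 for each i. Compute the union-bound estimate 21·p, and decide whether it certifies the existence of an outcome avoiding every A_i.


Union bound: P[∪_{i=1}^{21} A_i] ≤ Σ_i P[A_i] ≤ 21·p = 21·(2/49) = 6/7.
Numerically: 6/7 ≈ 0.8571.
Is 6/7 < 1? YES.
Since P[∪ A_i] ≤ 6/7 < 1, the complement has P[∩ A_i^c] ≥ 1 − 6/7 = 1/7 > 0, so some outcome avoids every A_i.

21·p = 6/7 ≈ 0.8571; existence CERTIFIED by the union bound.


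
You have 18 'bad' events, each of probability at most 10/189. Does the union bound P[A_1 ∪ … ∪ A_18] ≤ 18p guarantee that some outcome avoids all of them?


Union bound: P[∪_{i=1}^{18} A_i] ≤ Σ_i P[A_i] ≤ 18·p = 18·(10/189) = 20/21.
Numerically: 20/21 ≈ 0.9523810.
Is 20/21 < 1? YES.
Since P[∪ A_i] ≤ 20/21 < 1, the complement has P[∩ A_i^c] ≥ 1 − 20/21 = 1/21 > 0, so some outcome avoids every A_i.

18·p = 20/21 ≈ 0.9523810; existence CERTIFIED by the union bound.


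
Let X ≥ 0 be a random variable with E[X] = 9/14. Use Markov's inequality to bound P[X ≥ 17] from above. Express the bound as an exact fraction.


μ = E[X] = 9/14, a = 17.
Markov: P[X ≥ 17] ≤ μ/a = (9/14)/17 = 9/238.
Numerically: ≈ 0.037815.
(Since a = 17 > μ = 0.642857, the bound 9/238 is < 1 and informative.)

P[X ≥ 17] ≤ 9/238 ≈ 0.037815.


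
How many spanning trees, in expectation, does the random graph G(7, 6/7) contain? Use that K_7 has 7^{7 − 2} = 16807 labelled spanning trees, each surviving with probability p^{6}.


K_7 has 7^{7 − 2} = 16807 labelled spanning trees.
For each such spanning tree H, let X_H = 1 if all 6 edges of H are present in G. Then P[X_H = 1] = p^{6} = (6/7)^{6} = 46656/117649.
By linearity: E[X] = Σ_H E[X_H] = 16807 · p^{6} = 16807 · 46656/117649 = 46656/7.
Numerically: E[X] ≈ 6665.14.

E[X] = 16807 · (6/7)^{6} = 46656/7 ≈ 6665.14.


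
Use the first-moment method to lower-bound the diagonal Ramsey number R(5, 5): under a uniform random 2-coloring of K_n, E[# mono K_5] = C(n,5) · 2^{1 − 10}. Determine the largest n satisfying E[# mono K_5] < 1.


We need C(n, 5) · 2^{1 − 10} < 1, i.e. C(n, 5) < 2^{10 − 1} = 512.
Check values of n near the boundary:
  n = 9: C(9, 5) = 126; 126 < 512? YES
  n = 10: C(10, 5) = 252; 252 < 512? YES
  n = 11: C(11, 5) = 462; 462 < 512? YES
  n = 12: C(12, 5) = 792; 792 < 512? NO
  n = 13: C(13, 5) = 1287; 1287 < 512? NO
The largest n with C(n, 5) < 512 is n = 11 (where E[X] = 231/256 ≈ 0.90234). Hence R(5, 5) > 11, i.e. R(5, 5) ≥ 12.

Largest n = 11; hence R(5, 5) > 11.


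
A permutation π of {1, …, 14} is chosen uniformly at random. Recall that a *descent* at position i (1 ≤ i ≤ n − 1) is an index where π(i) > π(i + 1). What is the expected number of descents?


Write X = Σ X_I over i = 1, …, 13, with X_I the indicator of one descent.
There are 13 indicators.
For each fixed i, the pair (π(i), π(i+1)) is a uniformly random ordered pair of distinct values from {1, …, 14}; by symmetry P[π(i) > π(i+1)] = 1/2.
By linearity: E[X] = 13 · (1/2) = (14 − 1) · (1/2) = 13/2 ≈ 6.5000.

E[X] = 13/2 = 6.5000.


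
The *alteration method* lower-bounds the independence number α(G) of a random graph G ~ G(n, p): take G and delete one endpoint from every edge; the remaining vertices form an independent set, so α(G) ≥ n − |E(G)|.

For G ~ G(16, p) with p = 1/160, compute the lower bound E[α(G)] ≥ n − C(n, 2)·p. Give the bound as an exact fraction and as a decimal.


E[|E(G)|] = C(16, 2)·p = 120 · (1/160) = 3/4.
E[α(G)] ≥ n − E[|E(G)|] = 16 − 3/4 = 61/4.
Numerically: ≈ 15.250000.
(This is only a lower bound; the true E[α(G)] may be larger.)

E[α(G)] ≥ 61/4 ≈ 15.250000.


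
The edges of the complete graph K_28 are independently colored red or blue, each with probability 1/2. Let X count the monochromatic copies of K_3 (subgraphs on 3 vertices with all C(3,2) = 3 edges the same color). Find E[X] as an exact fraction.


Let X = Σ_S X_S over the C(28, 3) = 3276 subsets S of size 3, where X_S = 1 if the K_3 on S is monochromatic.
For a fixed S, the K_3 on S has C(3, 2) = 3 edges. P[all 3 edges red] = (1/2)^3, and likewise for blue, so P[monochromatic] = 2·(1/2)^3 = 2^{1 − 3} = 1/4.
Summing: E[X] = C(28, 3) · 2^{1 − 3} = 3276 · 1/4 = 819.
Numerically: E[X] ≈ 819.0000.

E[X] = C(28,3)·2^(1−C(3,2)) = 819 ≈ 819.0000.


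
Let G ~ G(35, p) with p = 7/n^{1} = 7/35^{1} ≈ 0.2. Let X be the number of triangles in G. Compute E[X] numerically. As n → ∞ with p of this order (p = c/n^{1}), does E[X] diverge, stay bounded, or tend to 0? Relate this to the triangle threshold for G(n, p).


Number of potential triangles: C(35, 3) = 6545.
Each occurs with probability p³ ≈ (0.2)³ ≈ 8.00000000e-03.
By linearity: E[X] = C(35, 3)·p³ ≈ 6545 · 8.00000000e-03 ≈ 52.360000.
Here α = 1, so p = 7/n is exactly at the triangle threshold p ~ 1/n. Asymptotically E[X] → c³/6 = 7³/6 = 343/6 ≈ 57.166667, a bounded constant. In this regime the triangle count is asymptotically Poisson(c³/6).

E[X] ≈ 52.360000; in regime p = Θ(1/n^{1}) E[X] stays bounded (at the triangle threshold p ~ 1/n).


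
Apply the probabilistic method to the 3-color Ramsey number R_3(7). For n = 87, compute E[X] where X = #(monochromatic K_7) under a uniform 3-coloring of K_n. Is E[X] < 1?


E[X] = C(87, 7) · 3^{1 − 21} = 5843355957 · 3^{−20} = 5843355957/3486784401.
As a reduced fraction: E[X] = 72140197/43046721 ≈ 1.676.
Is E[X] < 1? NO.
Since E[X] ≥ 1, the first-moment bound is inconclusive at n = 87; it does NOT by itself certify R_3(7) > 87.

E[X] = 72140197/43046721 ≈ 1.676; E[X] ≥ 1; first-moment method inconclusive here.


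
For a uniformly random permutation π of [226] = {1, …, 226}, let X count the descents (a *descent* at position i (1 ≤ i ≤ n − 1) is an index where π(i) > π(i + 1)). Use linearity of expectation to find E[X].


Write X = Σ X_I over i = 1, …, 225, with X_I the indicator of one descent.
There are 225 indicators.
For each fixed i, the pair (π(i), π(i+1)) is a uniformly random ordered pair of distinct values from {1, …, 226}; by symmetry P[π(i) > π(i+1)] = 1/2.
By linearity: E[X] = 225 · (1/2) = (226 − 1) · (1/2) = 225/2 ≈ 112.500.

E[X] = 225/2 = 112.500.


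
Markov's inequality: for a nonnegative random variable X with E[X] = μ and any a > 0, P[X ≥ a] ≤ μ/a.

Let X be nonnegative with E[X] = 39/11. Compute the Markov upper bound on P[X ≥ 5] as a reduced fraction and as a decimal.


μ = E[X] = 39/11, a = 5.
Markov: P[X ≥ 5] ≤ μ/a = (39/11)/5 = 39/55.
Numerically: ≈ 0.709.
(Since a = 5 > μ = 3.545, the bound 39/55 is < 1 and informative.)

P[X ≥ 5] ≤ 39/55 ≈ 0.709.


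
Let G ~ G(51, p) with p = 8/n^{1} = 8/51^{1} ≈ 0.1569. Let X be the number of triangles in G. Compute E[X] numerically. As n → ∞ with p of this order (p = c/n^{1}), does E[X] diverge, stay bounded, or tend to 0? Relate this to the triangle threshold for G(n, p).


Number of potential triangles: C(51, 3) = 20825.
Each occurs with probability p³ ≈ (0.1569)³ ≈ 3.859752e-03.
By linearity: E[X] = C(51, 3)·p³ ≈ 20825 · 3.859752e-03 ≈ 80.3793.
Here α = 1, so p = 8/n is exactly at the triangle threshold p ~ 1/n. Asymptotically E[X] → c³/6 = 8³/6 = 256/3 ≈ 85.3333, a bounded constant. In this regime the triangle count is asymptotically Poisson(c³/6).

E[X] ≈ 80.3793; in regime p = Θ(1/n^{1}) E[X] stays bounded (at the triangle threshold p ~ 1/n).


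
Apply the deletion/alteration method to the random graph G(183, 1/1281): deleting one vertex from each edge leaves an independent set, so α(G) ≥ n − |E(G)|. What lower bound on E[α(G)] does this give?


E[|E(G)|] = C(183, 2)·p = 16653 · (1/1281) = 13.
E[α(G)] ≥ n − E[|E(G)|] = 183 − 13 = 170.
Numerically: ≈ 170.000000.
(This is only a lower bound; the true E[α(G)] may be larger.)

E[α(G)] ≥ 170 ≈ 170.000000.


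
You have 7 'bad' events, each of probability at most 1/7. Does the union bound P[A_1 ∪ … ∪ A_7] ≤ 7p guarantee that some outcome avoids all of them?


Union bound: P[∪_{i=1}^{7} A_i] ≤ Σ_i P[A_i] ≤ 7·p = 7·(1/7) = 1.
Numerically: 1 ≈ 1.000000.
Is 1 < 1? NO.
Since the bound 1 is ≥ 1, the union bound is uninformative here; it does NOT by itself certify existence.

7·p = 1 ≈ 1.000000; existence NOT certified by the union bound.


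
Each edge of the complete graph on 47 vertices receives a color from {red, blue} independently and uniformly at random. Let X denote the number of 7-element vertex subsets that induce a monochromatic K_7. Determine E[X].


Let X = Σ_S X_S over the C(47, 7) = 62891499 subsets S of size 7, where X_S = 1 if the K_7 on S is monochromatic.
For a fixed S, the K_7 on S has C(7, 2) = 21 edges. P[all 21 edges red] = (1/2)^21, and likewise for blue, so P[monochromatic] = 2·(1/2)^21 = 2^{1 − 21} = 1/1048576.
Summing: E[X] = C(47, 7) · 2^{1 − 21} = 62891499 · 1/1048576 = 62891499/1048576.
Numerically: E[X] ≈ 59.97801.

E[X] = C(47,7)·2^(1−C(7,2)) = 62891499/1048576 ≈ 59.97801.


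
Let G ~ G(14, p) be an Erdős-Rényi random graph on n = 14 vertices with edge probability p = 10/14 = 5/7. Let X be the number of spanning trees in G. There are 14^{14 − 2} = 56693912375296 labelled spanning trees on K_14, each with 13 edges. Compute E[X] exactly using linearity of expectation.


K_14 has 14^{14 − 2} = 56693912375296 labelled spanning trees.
For each such spanning tree H, let X_H = 1 if all 13 edges of H are present in G. Then P[X_H = 1] = p^{13} = (5/7)^{13} = 1220703125/96889010407.
By linearity: E[X] = Σ_H E[X_H] = 56693912375296 · p^{13} = 56693912375296 · 1220703125/96889010407 = 5000000000000/7.
Numerically: E[X] ≈ 7.1429e+11.

E[X] = 56693912375296 · (5/7)^{13} = 5000000000000/7 ≈ 7.1429e+11.


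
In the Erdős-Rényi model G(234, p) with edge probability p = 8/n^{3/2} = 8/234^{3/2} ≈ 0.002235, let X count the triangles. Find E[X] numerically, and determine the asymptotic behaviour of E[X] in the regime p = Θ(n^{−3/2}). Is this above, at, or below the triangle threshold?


Number of potential triangles: C(234, 3) = 2108184.
Each occurs with probability p³ ≈ (0.002235)³ ≈ 1.116345e-08.
By linearity: E[X] = C(234, 3)·p³ ≈ 2108184 · 1.116345e-08 ≈ 0.0235.
Since α = 3/2 > 1, p = c/n^{3/2} = o(1/n) is below the triangle threshold p ~ 1/n. Asymptotically E[X] ~ (c³/6)·n^{3(1−α)} = (8³/6)·n^{-1.5} → 0, so by Markov's inequality G has no triangles w.h.p.

E[X] ≈ 0.0235; in regime p = Θ(1/n^{3/2}) E[X] tends to 0 (below the triangle threshold p ~ 1/n).


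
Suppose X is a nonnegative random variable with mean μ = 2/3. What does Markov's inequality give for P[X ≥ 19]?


μ = E[X] = 2/3, a = 19.
Markov: P[X ≥ 19] ≤ μ/a = (2/3)/19 = 2/57.
Numerically: ≈ 0.035088.
(Since a = 19 > μ = 0.666667, the bound 2/57 is < 1 and informative.)

P[X ≥ 19] ≤ 2/57 ≈ 0.035088.


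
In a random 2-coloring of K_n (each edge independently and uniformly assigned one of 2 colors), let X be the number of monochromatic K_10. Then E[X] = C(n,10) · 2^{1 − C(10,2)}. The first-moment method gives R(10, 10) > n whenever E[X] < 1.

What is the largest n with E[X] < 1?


We need C(n, 10) · 2^{1 − 45} < 1, i.e. C(n, 10) < 2^{45 − 1} = 17592186044416.
Check values of n near the boundary:
  n = 94: C(94, 10) = 9041256841903; 9041256841903 < 17592186044416? YES
  n = 95: C(95, 10) = 10104934117421; 10104934117421 < 17592186044416? YES
  n = 96: C(96, 10) = 11279926456656; 11279926456656 < 17592186044416? YES
  n = 97: C(97, 10) = 12576469727536; 12576469727536 < 17592186044416? YES
  n = 98: C(98, 10) = 14005614014756; 14005614014756 < 17592186044416? YES
  n = 99: C(99, 10) = 15579278510796; 15579278510796 < 17592186044416? YES
  n = 100: C(100, 10) = 17310309456440; 17310309456440 < 17592186044416? YES
  n = 101: C(101, 10) = 19212541264840; 19212541264840 < 17592186044416? NO
The largest n with C(n, 10) < 17592186044416 is n = 100 (where E[X] = 2163788682055/2199023255552 ≈ 0.984). Hence R(10, 10) > 100, i.e. R(10, 10) ≥ 101.

Largest n = 100; hence R(10, 10) > 100.


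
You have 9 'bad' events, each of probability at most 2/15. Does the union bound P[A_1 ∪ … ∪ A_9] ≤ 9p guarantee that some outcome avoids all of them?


Union bound: P[∪_{i=1}^{9} A_i] ≤ Σ_i P[A_i] ≤ 9·p = 9·(2/15) = 6/5.
Numerically: 6/5 ≈ 1.20000.
Is 6/5 < 1? NO.
Since the bound 6/5 is ≥ 1, the union bound is uninformative here; it does NOT by itself certify existence.

9·p = 6/5 ≈ 1.20000; existence NOT certified by the union bound.


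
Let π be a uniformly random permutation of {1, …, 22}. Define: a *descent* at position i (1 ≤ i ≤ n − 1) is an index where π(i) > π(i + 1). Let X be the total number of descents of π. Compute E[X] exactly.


Write X = Σ X_I over i = 1, …, 21, with X_I the indicator of one descent.
There are 21 indicators.
For each fixed i, the pair (π(i), π(i+1)) is a uniformly random ordered pair of distinct values from {1, …, 22}; by symmetry P[π(i) > π(i+1)] = 1/2.
By linearity: E[X] = 21 · (1/2) = (22 − 1) · (1/2) = 21/2 ≈ 10.500.

E[X] = 21/2 = 10.500.


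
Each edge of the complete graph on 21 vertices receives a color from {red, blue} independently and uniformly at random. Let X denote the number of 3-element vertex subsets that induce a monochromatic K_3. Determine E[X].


Let X = Σ_S X_S over the C(21, 3) = 1330 subsets S of size 3, where X_S = 1 if the K_3 on S is monochromatic.
For a fixed S, the K_3 on S has C(3, 2) = 3 edges. P[all 3 edges red] = (1/2)^3, and likewise for blue, so P[monochromatic] = 2·(1/2)^3 = 2^{1 − 3} = 1/4.
By linearity: E[X] = C(21, 3) · 2^{1 − 3} = 1330 · 1/4 = 665/2.
Numerically: E[X] ≈ 332.50000.

E[X] = C(21,3)·2^(1−C(3,2)) = 665/2 ≈ 332.50000.


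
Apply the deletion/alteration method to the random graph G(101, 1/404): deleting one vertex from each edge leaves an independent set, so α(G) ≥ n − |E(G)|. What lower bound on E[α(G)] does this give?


E[|E(G)|] = C(101, 2)·p = 5050 · (1/404) = 25/2.
E[α(G)] ≥ n − E[|E(G)|] = 101 − 25/2 = 177/2.
Numerically: ≈ 88.50000.
(This is only a lower bound; the true E[α(G)] may be larger.)

E[α(G)] ≥ 177/2 ≈ 88.50000.


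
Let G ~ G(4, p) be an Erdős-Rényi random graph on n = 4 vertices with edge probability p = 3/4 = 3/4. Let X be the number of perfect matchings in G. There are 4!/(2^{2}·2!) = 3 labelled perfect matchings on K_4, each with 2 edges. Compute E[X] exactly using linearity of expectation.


K_4 has 4!/(2^{2}·2!) = 3 labelled perfect matchings.
For each such perfect matching H, let X_H = 1 if all 2 edges of H are present in G. Then P[X_H = 1] = p^{2} = (3/4)^{2} = 9/16.
By linearity: E[X] = Σ_H E[X_H] = 3 · p^{2} = 3 · 9/16 = 27/16.
Numerically: E[X] ≈ 1.6875.

E[X] = 3 · (3/4)^{2} = 27/16 ≈ 1.6875.


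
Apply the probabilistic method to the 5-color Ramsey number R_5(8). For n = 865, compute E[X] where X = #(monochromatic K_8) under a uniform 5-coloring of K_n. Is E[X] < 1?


E[X] = C(865, 8) · 5^{1 − 28} = 7525050909487743060 · 5^{−27} = 7525050909487743060/7450580596923828125.
As a reduced fraction: E[X] = 1505010181897548612/1490116119384765625 ≈ 1.009995.
Is E[X] < 1? NO.
Since E[X] ≥ 1, the first-moment bound is inconclusive at n = 865; it does NOT by itself certify R_5(8) > 865.

E[X] = 1505010181897548612/1490116119384765625 ≈ 1.009995; E[X] ≥ 1; first-moment method inconclusive here.


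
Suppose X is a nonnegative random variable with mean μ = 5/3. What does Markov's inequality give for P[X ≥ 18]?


μ = E[X] = 5/3, a = 18.
Markov: P[X ≥ 18] ≤ μ/a = (5/3)/18 = 5/54.
Numerically: ≈ 0.09259.
(Since a = 18 > μ = 1.66667, the bound 5/54 is < 1 and informative.)

P[X ≥ 18] ≤ 5/54 ≈ 0.09259.


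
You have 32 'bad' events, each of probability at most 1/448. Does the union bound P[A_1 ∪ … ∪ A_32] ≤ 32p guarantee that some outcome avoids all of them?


Union bound: P[∪_{i=1}^{32} A_i] ≤ Σ_i P[A_i] ≤ 32·p = 32·(1/448) = 1/14.
Numerically: 1/14 ≈ 0.07143.
Is 1/14 < 1? YES.
Since P[∪ A_i] ≤ 1/14 < 1, the complement has P[∩ A_i^c] ≥ 1 − 1/14 = 13/14 > 0, so some outcome avoids every A_i.

32·p = 1/14 ≈ 0.07143; existence CERTIFIED by the union bound.
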